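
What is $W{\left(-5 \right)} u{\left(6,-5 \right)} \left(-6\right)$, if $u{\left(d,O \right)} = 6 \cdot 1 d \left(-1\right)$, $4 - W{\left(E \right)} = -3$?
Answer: $1512$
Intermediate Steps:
$W{\left(E \right)} = 7$ ($W{\left(E \right)} = 4 - -3 = 4 + 3 = 7$)
$u{\left(d,O \right)} = - 6 d$ ($u{\left(d,O \right)} = 6 d \left(-1\right) = 6 \left(- d\right) = - 6 d$)
$W{\left(-5 \right)} u{\left(6,-5 \right)} \left(-6\right) = 7 \left(\left(-6\right) 6\right) \left(-6\right) = 7 \left(-36\right) \left(-6\right) = \left(-252\right) \left(-6\right) = 1512$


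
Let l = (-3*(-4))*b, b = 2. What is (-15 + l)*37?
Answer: 333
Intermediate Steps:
l = 24 (l = -3*(-4)*2 = 12*2 = 24)
(-15 + l)*37 = (-15 + 24)*37 = 9*37 = 333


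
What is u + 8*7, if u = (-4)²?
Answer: 72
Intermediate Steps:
u = 16
u + 8*7 = 16 + 8*7 = 16 + 56 = 72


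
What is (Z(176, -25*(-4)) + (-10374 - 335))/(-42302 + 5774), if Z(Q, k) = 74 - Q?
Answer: 10811/36528 ≈ 0.29596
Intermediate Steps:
(Z(176, -25*(-4)) + (-10374 - 335))/(-42302 + 5774) = ((74 - 1*176) + (-10374 - 335))/(-42302 + 5774) = ((74 - 176) - 10709)/(-36528) = (-102 - 10709)*(-1/36528) = -10811*(-1/36528) = 10811/36528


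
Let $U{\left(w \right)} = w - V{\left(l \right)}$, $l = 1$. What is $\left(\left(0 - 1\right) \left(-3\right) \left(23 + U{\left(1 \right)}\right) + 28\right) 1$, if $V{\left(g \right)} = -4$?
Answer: $112$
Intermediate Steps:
$U{\left(w \right)} = 4 + w$ ($U{\left(w \right)} = w - -4 = w + 4 = 4 + w$)
$\left(\left(0 - 1\right) \left(-3\right) \left(23 + U{\left(1 \right)}\right) + 28\right) 1 = \left(\left(0 - 1\right) \left(-3\right) \left(23 + \left(4 + 1\right)\right) + 28\right) 1 = \left(\left(-1\right) \left(-3\right) \left(23 + 5\right) + 28\right) 1 = \left(3 \cdot 28 + 28\right) 1 = \left(84 + 28\right) 1 = 112 \cdot 1 = 112$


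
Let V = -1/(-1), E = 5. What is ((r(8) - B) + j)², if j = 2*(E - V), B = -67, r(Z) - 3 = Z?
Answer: 7396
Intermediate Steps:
r(Z) = 3 + Z
V = 1 (V = -1*(-1) = 1)
j = 8 (j = 2*(5 - 1*1) = 2*(5 - 1) = 2*4 = 8)
((r(8) - B) + j)² = (((3 + 8) - 1*(-67)) + 8)² = ((11 + 67) + 8)² = (78 + 8)² = 86² = 7396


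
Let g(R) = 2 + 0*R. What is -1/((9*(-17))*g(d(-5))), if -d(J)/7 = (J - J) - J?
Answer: 1/306 ≈ 0.0032680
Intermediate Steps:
d(J) = 7*J (d(J) = -7*((J - J) - J) = -7*(0 - J) = -(-7)*J = 7*J)
g(R) = 2 (g(R) = 2 + 0 = 2)
-1/((9*(-17))*g(d(-5))) = -1/((9*(-17))*2) = -1/((-153*2)) = -1/(-306) = -1*(-1/306) = 1/306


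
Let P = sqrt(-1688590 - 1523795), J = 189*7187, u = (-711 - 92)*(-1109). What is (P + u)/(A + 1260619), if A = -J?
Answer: -80957/8884 - I*sqrt(3212385)/97724 ≈ -9.1127 - 0.018341*I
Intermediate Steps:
u = 890527 (u = -803*(-1109) = 890527)
J = 1358343
A = -1358343 (A = -1*1358343 = -1358343)
P = I*sqrt(3212385) (P = sqrt(-3212385) = I*sqrt(3212385) ≈ 1792.3*I)
(P + u)/(A + 1260619) = (I*sqrt(3212385) + 890527)/(-1358343 + 1260619) = (890527 + I*sqrt(3212385))/(-97724) = (890527 + I*sqrt(3212385))*(-1/97724) = -80957/8884 - I*sqrt(3212385)/97724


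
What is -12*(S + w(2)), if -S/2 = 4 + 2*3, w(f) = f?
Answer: 216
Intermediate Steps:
S = -20 (S = -2*(4 + 2*3) = -2*(4 + 6) = -2*10 = -20)
-12*(S + w(2)) = -12*(-20 + 2) = -12*(-18) = 216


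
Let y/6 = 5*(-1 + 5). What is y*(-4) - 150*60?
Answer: -9480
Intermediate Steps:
y = 120 (y = 6*(5*(-1 + 5)) = 6*(5*4) = 6*20 = 120)
y*(-4) - 150*60 = 120*(-4) - 150*60 = -480 - 9000 = -9480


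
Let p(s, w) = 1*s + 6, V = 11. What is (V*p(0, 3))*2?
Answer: 132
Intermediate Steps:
p(s, w) = 6 + s (p(s, w) = s + 6 = 6 + s)
(V*p(0, 3))*2 = (11*(6 + 0))*2 = (11*6)*2 = 66*2 = 132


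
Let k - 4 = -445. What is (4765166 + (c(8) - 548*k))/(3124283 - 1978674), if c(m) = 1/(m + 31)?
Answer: 195266527/44678751 ≈ 4.3705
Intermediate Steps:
k = -441 (k = 4 - 445 = -441)
c(m) = 1/(31 + m)
(4765166 + (c(8) - 548*k))/(3124283 - 1978674) = (4765166 + (1/(31 + 8) - 548*(-441)))/(3124283 - 1978674) = (4765166 + (1/39 + 241668))/1145609 = (4765166 + (1/39 + 241668))*(1/1145609) = (4765166 + 9425053/39)*(1/1145609) = (195266527/39)*(1/1145609) = 195266527/44678751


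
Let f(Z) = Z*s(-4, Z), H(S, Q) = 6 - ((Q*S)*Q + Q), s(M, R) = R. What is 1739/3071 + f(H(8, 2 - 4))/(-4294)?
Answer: 77005/178201 ≈ 0.43212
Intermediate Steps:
H(S, Q) = 6 - Q - S*Q² (H(S, Q) = 6 - (S*Q² + Q) = 6 - (Q + S*Q²) = 6 + (-Q - S*Q²) = 6 - Q - S*Q²)
f(Z) = Z² (f(Z) = Z*Z = Z²)
1739/3071 + f(H(8, 2 - 4))/(-4294) = 1739/3071 + (6 - (2 - 4) - 1*8*(2 - 4)²)²/(-4294) = 1739*(1/3071) + (6 - 1*(-2) - 1*8*(-2)²)²*(-1/4294) = 47/83 + (6 + 2 - 1*8*4)²*(-1/4294) = 47/83 + (6 + 2 - 32)²*(-1/4294) = 47/83 + (-24)²*(-1/4294) = 47/83 + 576*(-1/4294) = 47/83 - 288/2147 = 77005/178201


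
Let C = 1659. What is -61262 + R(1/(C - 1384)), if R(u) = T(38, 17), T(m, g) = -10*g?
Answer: -61432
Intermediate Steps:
R(u) = -170 (R(u) = -10*17 = -170)
-61262 + R(1/(C - 1384)) = -61262 - 170 = -61432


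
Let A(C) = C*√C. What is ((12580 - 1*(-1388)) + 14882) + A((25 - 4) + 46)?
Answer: 28850 + 67*√67 ≈ 29398.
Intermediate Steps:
A(C) = C^(3/2)
((12580 - 1*(-1388)) + 14882) + A((25 - 4) + 46) = ((12580 - 1*(-1388)) + 14882) + ((25 - 4) + 46)^(3/2) = ((12580 + 1388) + 14882) + (21 + 46)^(3/2) = (13968 + 14882) + 67^(3/2) = 28850 + 67*√67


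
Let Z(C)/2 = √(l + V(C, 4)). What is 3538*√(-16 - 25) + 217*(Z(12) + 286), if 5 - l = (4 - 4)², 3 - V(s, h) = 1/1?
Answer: 62062 + 434*√7 + 3538*I*√41 ≈ 63210.0 + 22654.0*I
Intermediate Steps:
V(s, h) = 2 (V(s, h) = 3 - 1/1 = 3 - 1*1 = 3 - 1 = 2)
l = 5 (l = 5 - (4 - 4)² = 5 - 1*0² = 5 - 1*0 = 5 + 0 = 5)
Z(C) = 2*√7 (Z(C) = 2*√(5 + 2) = 2*√7)
3538*√(-16 - 25) + 217*(Z(12) + 286) = 3538*√(-16 - 25) + 217*(2*√7 + 286) = 3538*√(-41) + 217*(286 + 2*√7) = 3538*(I*√41) + (62062 + 434*√7) = 3538*I*√41 + (62062 + 434*√7) = 62062 + 434*√7 + 3538*I*√41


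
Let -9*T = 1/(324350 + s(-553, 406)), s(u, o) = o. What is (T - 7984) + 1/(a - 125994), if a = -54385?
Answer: -4209264305427727/527212462716 ≈ -7984.0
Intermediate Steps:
T = -1/2922804 (T = -1/(9*(324350 + 406)) = -⅑/324756 = -⅑*1/324756 = -1/2922804 ≈ -3.4214e-7)
(T - 7984) + 1/(a - 125994) = (-1/2922804 - 7984) + 1/(-54385 - 125994) = -23335667137/2922804 + 1/(-180379) = -23335667137/2922804 - 1/180379 = -4209264305427727/527212462716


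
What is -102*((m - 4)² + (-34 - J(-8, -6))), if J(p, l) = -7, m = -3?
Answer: -2244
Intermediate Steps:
-102*((m - 4)² + (-34 - J(-8, -6))) = -102*((-3 - 4)² + (-34 - 1*(-7))) = -102*((-7)² + (-34 + 7)) = -102*(49 - 27) = -102*22 = -2244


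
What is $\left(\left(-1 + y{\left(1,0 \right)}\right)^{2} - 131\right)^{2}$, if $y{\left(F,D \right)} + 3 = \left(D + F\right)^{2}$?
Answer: $14884$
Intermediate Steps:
$y{\left(F,D \right)} = -3 + \left(D + F\right)^{2}$
$\left(\left(-1 + y{\left(1,0 \right)}\right)^{2} - 131\right)^{2} = \left(\left(-1 - \left(3 - \left(0 + 1\right)^{2}\right)\right)^{2} - 131\right)^{2} = \left(\left(-1 - \left(3 - 1^{2}\right)\right)^{2} - 131\right)^{2} = \left(\left(-1 + \left(-3 + 1\right)\right)^{2} - 131\right)^{2} = \left(\left(-1 - 2\right)^{2} - 131\right)^{2} = \left(\left(-3\right)^{2} - 131\right)^{2} = \left(9 - 131\right)^{2} = \left(-122\right)^{2} = 14884$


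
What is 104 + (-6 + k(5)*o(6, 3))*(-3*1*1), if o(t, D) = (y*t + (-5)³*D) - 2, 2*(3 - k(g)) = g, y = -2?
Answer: 1411/2 ≈ 705.50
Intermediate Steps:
k(g) = 3 - g/2
o(t, D) = -2 - 125*D - 2*t (o(t, D) = (-2*t + (-5)³*D) - 2 = (-2*t - 125*D) - 2 = (-125*D - 2*t) - 2 = -2 - 125*D - 2*t)
104 + (-6 + k(5)*o(6, 3))*(-3*1*1) = 104 + (-6 + (3 - ½*5)*(-2 - 125*3 - 2*6))*(-3*1*1) = 104 + (-6 + (3 - 5/2)*(-2 - 375 - 12))*(-3*1) = 104 + (-6 + (½)*(-389))*(-3) = 104 + (-6 - 389/2)*(-3) = 104 - 401/2*(-3) = 104 + 1203/2 = 1411/2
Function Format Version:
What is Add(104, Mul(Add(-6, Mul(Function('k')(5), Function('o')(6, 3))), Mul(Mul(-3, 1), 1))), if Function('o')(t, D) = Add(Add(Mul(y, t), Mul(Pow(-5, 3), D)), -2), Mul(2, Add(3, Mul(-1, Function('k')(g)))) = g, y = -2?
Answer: Rational(1411, 2) ≈ 705.50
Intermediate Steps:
Function('k')(g) = Add(3, Mul(Rational(-1, 2), g))
Function('o')(t, D) = Add(-2, Mul(-125, D), Mul(-2, t)) (Function('o')(t, D) = Add(Add(Mul(-2, t), Mul(Pow(-5, 3), D)), -2) = Add(Add(Mul(-2, t), Mul(-125, D)), -2) = Add(Add(Mul(-125, D), Mul(-2, t)), -2) = Add(-2, Mul(-125, D), Mul(-2, t)))
Add(104, Mul(Add(-6, Mul(Function('k')(5), Function('o')(6, 3))), Mul(Mul(-3, 1), 1))) = Add(104, Mul(Add(-6, Mul(Add(3, Mul(Rational(-1, 2), 5)), Add(-2, Mul(-125, 3), Mul(-2, 6)))), Mul(Mul(-3, 1), 1))) = Add(104, Mul(Add(-6, Mul(Add(3, Rational(-5, 2)), Add(-2, -375, -12))), Mul(-3, 1))) = Add(104, Mul(Add(-6, Mul(Rational(1, 2), -389)), -3)) = Add(104, Mul(Add(-6, Rational(-389, 2)), -3)) = Add(104, Mul(Rational(-401, 2), -3)) = Add(104, Rational(1203, 2)) = Rational(1411, 2)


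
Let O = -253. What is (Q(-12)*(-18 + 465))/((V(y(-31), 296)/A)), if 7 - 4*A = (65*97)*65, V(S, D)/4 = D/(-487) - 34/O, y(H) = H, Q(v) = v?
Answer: -33856284393459/116660 ≈ -2.9021e+8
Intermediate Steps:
V(S, D) = 136/253 - 4*D/487 (V(S, D) = 4*(D/(-487) - 34/(-253)) = 4*(D*(-1/487) - 34*(-1/253)) = 4*(-D/487 + 34/253) = 4*(34/253 - D/487) = 136/253 - 4*D/487)
A = -204909/2 (A = 7/4 - 65*97*65/4 = 7/4 - 6305*65/4 = 7/4 - 1/4*409825 = 7/4 - 409825/4 = -204909/2 ≈ -1.0245e+5)
(Q(-12)*(-18 + 465))/((V(y(-31), 296)/A)) = (-12*(-18 + 465))/(((136/253 - 4/487*296)/(-204909/2))) = (-12*447)/(((136/253 - 1184/487)*(-2/204909))) = -5364/((-233320/123211*(-2/204909))) = -5364/466640/25247042799 = -5364*25247042799/466640 = -33856284393459/116660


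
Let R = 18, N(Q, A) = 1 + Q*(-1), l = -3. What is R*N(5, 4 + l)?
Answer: -72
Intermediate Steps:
N(Q, A) = 1 - Q
R*N(5, 4 + l) = 18*(1 - 1*5) = 18*(1 - 5) = 18*(-4) = -72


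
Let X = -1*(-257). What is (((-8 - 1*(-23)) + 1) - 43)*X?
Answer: -6939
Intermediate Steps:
X = 257
(((-8 - 1*(-23)) + 1) - 43)*X = (((-8 - 1*(-23)) + 1) - 43)*257 = (((-8 + 23) + 1) - 43)*257 = ((15 + 1) - 43)*257 = (16 - 43)*257 = -27*257 = -6939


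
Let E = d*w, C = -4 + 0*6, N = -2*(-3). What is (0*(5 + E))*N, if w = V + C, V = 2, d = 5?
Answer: 0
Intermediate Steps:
N = 6
C = -4 (C = -4 + 0 = -4)
w = -2 (w = 2 - 4 = -2)
E = -10 (E = 5*(-2) = -10)
(0*(5 + E))*N = (0*(5 - 10))*6 = (0*(-5))*6 = 0*6 = 0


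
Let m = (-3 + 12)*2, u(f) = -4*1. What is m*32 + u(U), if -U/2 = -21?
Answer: 572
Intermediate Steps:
U = 42 (U = -2*(-21) = 42)
u(f) = -4
m = 18 (m = 9*2 = 18)
m*32 + u(U) = 18*32 - 4 = 576 - 4 = 572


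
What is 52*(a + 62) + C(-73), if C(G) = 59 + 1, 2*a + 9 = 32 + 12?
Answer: 4194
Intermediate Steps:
a = 35/2 (a = -9/2 + (32 + 12)/2 = -9/2 + (1/2)*44 = -9/2 + 22 = 35/2 ≈ 17.500)
C(G) = 60
52*(a + 62) + C(-73) = 52*(35/2 + 62) + 60 = 52*(159/2) + 60 = 4134 + 60 = 4194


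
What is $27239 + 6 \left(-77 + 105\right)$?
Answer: $27407$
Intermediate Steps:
$27239 + 6 \left(-77 + 105\right) = 27239 + 6 \cdot 28 = 27239 + 168 = 27407$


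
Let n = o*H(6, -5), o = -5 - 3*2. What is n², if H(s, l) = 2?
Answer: 484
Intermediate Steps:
o = -11 (o = -5 - 6 = -11)
n = -22 (n = -11*2 = -22)
n² = (-22)² = 484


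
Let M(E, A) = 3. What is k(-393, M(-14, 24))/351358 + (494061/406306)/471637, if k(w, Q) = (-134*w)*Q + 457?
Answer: 7590609548918821/16832590531797019 ≈ 0.45095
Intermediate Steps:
k(w, Q) = 457 - 134*Q*w (k(w, Q) = -134*Q*w + 457 = 457 - 134*Q*w)
k(-393, M(-14, 24))/351358 + (494061/406306)/471637 = (457 - 134*3*(-393))/351358 + (494061/406306)/471637 = (457 + 157986)*(1/351358) + (494061*(1/406306))*(1/471637) = 158443*(1/351358) + (494061/406306)*(1/471637) = 158443/351358 + 494061/191628942922 = 7590609548918821/16832590531797019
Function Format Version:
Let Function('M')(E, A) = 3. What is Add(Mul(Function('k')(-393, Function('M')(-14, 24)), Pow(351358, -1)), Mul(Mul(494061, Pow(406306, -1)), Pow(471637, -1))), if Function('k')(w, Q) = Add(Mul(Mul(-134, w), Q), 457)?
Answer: Rational(7590609548918821, 16832590531797019) ≈ 0.45095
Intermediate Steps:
Function('k')(w, Q) = Add(457, Mul(-134, Q, w)) (Function('k')(w, Q) = Add(Mul(-134, Q, w), 457) = Add(457, Mul(-134, Q, w)))
Add(Mul(Function('k')(-393, Function('M')(-14, 24)), Pow(351358, -1)), Mul(Mul(494061, Pow(406306, -1)), Pow(471637, -1))) = Add(Mul(Add(457, Mul(-134, 3, -393)), Pow(351358, -1)), Mul(Mul(494061, Pow(406306, -1)), Pow(471637, -1))) = Add(Mul(Add(457, 157986), Rational(1, 351358)), Mul(Mul(494061, Rational(1, 406306)), Rational(1, 471637))) = Add(Mul(158443, Rational(1, 351358)), Mul(Rational(494061, 406306), Rational(1, 471637))) = Add(Rational(158443, 351358), Rational(494061, 191628942922)) = Rational(7590609548918821, 16832590531797019)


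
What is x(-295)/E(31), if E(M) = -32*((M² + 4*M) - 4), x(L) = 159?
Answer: -159/34592 ≈ -0.0045964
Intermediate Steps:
E(M) = 128 - 128*M - 32*M² (E(M) = -32*(-4 + M² + 4*M) = 128 - 128*M - 32*M²)
x(-295)/E(31) = 159/(128 - 128*31 - 32*31²) = 159/(128 - 3968 - 32*961) = 159/(128 - 3968 - 30752) = 159/(-34592) = 159*(-1/34592) = -159/34592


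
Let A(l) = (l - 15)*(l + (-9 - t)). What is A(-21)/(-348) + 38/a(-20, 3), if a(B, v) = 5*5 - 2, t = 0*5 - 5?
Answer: -623/667 ≈ -0.93403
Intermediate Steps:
t = -5 (t = 0 - 5 = -5)
a(B, v) = 23 (a(B, v) = 25 - 2 = 23)
A(l) = (-15 + l)*(-4 + l) (A(l) = (l - 15)*(l + (-9 - 1*(-5))) = (-15 + l)*(l + (-9 + 5)) = (-15 + l)*(l - 4) = (-15 + l)*(-4 + l))
A(-21)/(-348) + 38/a(-20, 3) = (60 + (-21)² - 19*(-21))/(-348) + 38/23 = (60 + 441 + 399)*(-1/348) + 38*(1/23) = 900*(-1/348) + 38/23 = -75/29 + 38/23 = -623/667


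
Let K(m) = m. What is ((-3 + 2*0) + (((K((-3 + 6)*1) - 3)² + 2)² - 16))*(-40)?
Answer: 600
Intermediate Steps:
((-3 + 2*0) + (((K((-3 + 6)*1) - 3)² + 2)² - 16))*(-40) = ((-3 + 2*0) + ((((-3 + 6)*1 - 3)² + 2)² - 16))*(-40) = ((-3 + 0) + (((3*1 - 3)² + 2)² - 16))*(-40) = (-3 + (((3 - 3)² + 2)² - 16))*(-40) = (-3 + ((0² + 2)² - 16))*(-40) = (-3 + ((0 + 2)² - 16))*(-40) = (-3 + (2² - 16))*(-40) = (-3 + (4 - 16))*(-40) = (-3 - 12)*(-40) = -15*(-40) = 600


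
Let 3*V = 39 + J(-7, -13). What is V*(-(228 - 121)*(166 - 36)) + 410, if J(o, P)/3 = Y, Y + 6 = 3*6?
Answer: -347340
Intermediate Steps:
Y = 12 (Y = -6 + 3*6 = -6 + 18 = 12)
J(o, P) = 36 (J(o, P) = 3*12 = 36)
V = 25 (V = (39 + 36)/3 = (⅓)*75 = 25)
V*(-(228 - 121)*(166 - 36)) + 410 = 25*(-(228 - 121)*(166 - 36)) + 410 = 25*(-107*130) + 410 = 25*(-1*13910) + 410 = 25*(-13910) + 410 = -347750 + 410 = -347340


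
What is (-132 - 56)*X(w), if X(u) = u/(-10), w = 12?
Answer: 1128/5 ≈ 225.60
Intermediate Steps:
X(u) = -u/10 (X(u) = u*(-1/10) = -u/10)
(-132 - 56)*X(w) = (-132 - 56)*(-1/10*12) = -188*(-6/5) = 1128/5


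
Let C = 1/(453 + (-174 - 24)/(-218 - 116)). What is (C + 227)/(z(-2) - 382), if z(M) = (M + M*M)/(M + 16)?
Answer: -120367919/202479750 ≈ -0.59447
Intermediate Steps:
C = 167/75750 (C = 1/(453 - 198/(-334)) = 1/(453 - 198*(-1/334)) = 1/(453 + 99/167) = 1/(75750/167) = 167/75750 ≈ 0.0022046)
z(M) = (M + M²)/(16 + M)
(C + 227)/(z(-2) - 382) = (167/75750 + 227)/(-2*(1 - 2)/(16 - 2) - 382) = 17195417/(75750*(-2*(-1)/14 - 382)) = 17195417/(75750*(-2*1/14*(-1) - 382)) = 17195417/(75750*(⅐ - 382)) = 17195417/(75750*(-2673/7)) = (17195417/75750)*(-7/2673) = -120367919/202479750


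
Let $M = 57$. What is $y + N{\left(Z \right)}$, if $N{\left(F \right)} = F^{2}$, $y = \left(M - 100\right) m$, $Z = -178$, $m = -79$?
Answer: $35081$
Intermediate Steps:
$y = 3397$ ($y = \left(57 - 100\right) \left(-79\right) = \left(-43\right) \left(-79\right) = 3397$)
$y + N{\left(Z \right)} = 3397 + \left(-178\right)^{2} = 3397 + 31684 = 35081$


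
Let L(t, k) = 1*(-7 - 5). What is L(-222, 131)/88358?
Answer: -6/44179 ≈ -0.00013581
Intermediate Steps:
L(t, k) = -12 (L(t, k) = 1*(-12) = -12)
L(-222, 131)/88358 = -12/88358 = -12*1/88358 = -6/44179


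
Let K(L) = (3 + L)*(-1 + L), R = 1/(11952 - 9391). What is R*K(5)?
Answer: 32/2561 ≈ 0.012495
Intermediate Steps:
R = 1/2561 ≈ 0.00039047
K(L) = (-1 + L)*(3 + L)
R*K(5) = (-3 + 5² + 2*5)/2561 = (-3 + 25 + 10)/2561 = (1/2561)*32 = 32/2561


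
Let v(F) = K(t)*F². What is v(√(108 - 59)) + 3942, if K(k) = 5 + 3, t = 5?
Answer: 4334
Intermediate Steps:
K(k) = 8
v(F) = 8*F²
v(√(108 - 59)) + 3942 = 8*(√(108 - 59))² + 3942 = 8*(√49)² + 3942 = 8*7² + 3942 = 8*49 + 3942 = 392 + 3942 = 4334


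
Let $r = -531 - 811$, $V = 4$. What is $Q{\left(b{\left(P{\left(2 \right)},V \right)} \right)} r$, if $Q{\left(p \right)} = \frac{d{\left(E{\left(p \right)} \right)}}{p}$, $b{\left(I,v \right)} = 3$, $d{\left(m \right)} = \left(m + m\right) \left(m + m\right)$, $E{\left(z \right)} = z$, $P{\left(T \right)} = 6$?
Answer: $-16104$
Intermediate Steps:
$d{\left(m \right)} = 4 m^{2}$ ($d{\left(m \right)} = 2 m 2 m = 4 m^{2}$)
$Q{\left(p \right)} = 4 p$ ($Q{\left(p \right)} = \frac{4 p^{2}}{p} = 4 p$)
$r = -1342$
$Q{\left(b{\left(P{\left(2 \right)},V \right)} \right)} r = 4 \cdot 3 \left(-1342\right) = 12 \left(-1342\right) = -16104$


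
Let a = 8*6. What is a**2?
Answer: 2304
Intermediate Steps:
a = 48
a**2 = 48**2 = 2304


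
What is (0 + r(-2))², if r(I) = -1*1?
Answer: 1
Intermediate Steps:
r(I) = -1
(0 + r(-2))² = (0 - 1)² = (-1)² = 1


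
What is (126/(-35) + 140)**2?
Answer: 465124/25 ≈ 18605.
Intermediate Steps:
(126/(-35) + 140)**2 = (126*(-1/35) + 140)**2 = (-18/5 + 140)**2 = (682/5)**2 = 465124/25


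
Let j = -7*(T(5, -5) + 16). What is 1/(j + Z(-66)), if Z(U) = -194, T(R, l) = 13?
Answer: -1/397 ≈ -0.0025189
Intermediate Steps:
j = -203 (j = -7*(13 + 16) = -7*29 = -203)
1/(j + Z(-66)) = 1/(-203 - 194) = 1/(-397) = -1/397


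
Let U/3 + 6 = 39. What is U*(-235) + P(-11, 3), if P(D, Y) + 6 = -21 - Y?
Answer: -23295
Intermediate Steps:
P(D, Y) = -27 - Y (P(D, Y) = -6 + (-21 - Y) = -27 - Y)
U = 99 (U = -18 + 3*39 = -18 + 117 = 99)
U*(-235) + P(-11, 3) = 99*(-235) + (-27 - 1*3) = -23265 + (-27 - 3) = -23265 - 30 = -23295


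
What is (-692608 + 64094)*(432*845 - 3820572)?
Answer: 2171850239448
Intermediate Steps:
(-692608 + 64094)*(432*845 - 3820572) = -628514*(365040 - 3820572) = -628514*(-3455532) = 2171850239448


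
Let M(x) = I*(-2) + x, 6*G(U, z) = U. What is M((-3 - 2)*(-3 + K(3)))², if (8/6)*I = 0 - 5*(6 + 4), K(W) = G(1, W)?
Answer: 286225/36 ≈ 7950.7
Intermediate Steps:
G(U, z) = U/6
K(W) = ⅙ (K(W) = (⅙)*1 = ⅙)
I = -75/2 (I = 3*(0 - 5*(6 + 4))/4 = 3*(0 - 5*10)/4 = 3*(0 - 50)/4 = (¾)*(-50) = -75/2 ≈ -37.500)
M(x) = 75 + x (M(x) = -75/2*(-2) + x = 75 + x)
M((-3 - 2)*(-3 + K(3)))² = (75 + (-3 - 2)*(-3 + ⅙))² = (75 - 5*(-17/6))² = (75 + 85/6)² = (535/6)² = 286225/36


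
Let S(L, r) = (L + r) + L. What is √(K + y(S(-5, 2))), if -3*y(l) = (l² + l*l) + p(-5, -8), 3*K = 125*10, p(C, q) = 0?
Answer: √374 ≈ 19.339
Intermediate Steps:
S(L, r) = r + 2*L
K = 1250/3 (K = (125*10)/3 = (⅓)*1250 = 1250/3 ≈ 416.67)
y(l) = -2*l²/3 (y(l) = -((l² + l*l) + 0)/3 = -((l² + l²) + 0)/3 = -(2*l² + 0)/3 = -2*l²/3)
√(K + y(S(-5, 2))) = √(1250/3 - 2*(2 + 2*(-5))²/3) = √(1250/3 - 2*(2 - 10)²/3) = √(1250/3 - ⅔*(-8)²) = √(1250/3 - ⅔*64) = √(1250/3 - 128/3) = √374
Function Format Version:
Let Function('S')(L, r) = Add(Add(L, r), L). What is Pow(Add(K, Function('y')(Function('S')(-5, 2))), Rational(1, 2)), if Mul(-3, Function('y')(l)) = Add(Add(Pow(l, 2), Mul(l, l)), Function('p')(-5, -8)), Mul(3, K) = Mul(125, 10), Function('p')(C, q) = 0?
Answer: Pow(374, Rational(1, 2)) ≈ 19.339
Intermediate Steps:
Function('S')(L, r) = Add(r, Mul(2, L))
K = Rational(1250, 3) (K = Mul(Rational(1, 3), Mul(125, 10)) = Mul(Rational(1, 3), 1250) = Rational(1250, 3) ≈ 416.67)
Function('y')(l) = Mul(Rational(-2, 3), Pow(l, 2)) (Function('y')(l) = Mul(Rational(-1, 3), Add(Add(Pow(l, 2), Mul(l, l)), 0)) = Mul(Rational(-1, 3), Add(Add(Pow(l, 2), Pow(l, 2)), 0)) = Mul(Rational(-1, 3), Add(Mul(2, Pow(l, 2)), 0)) = Mul(Rational(-1, 3), Mul(2, Pow(l, 2))) = Mul(Rational(-2, 3), Pow(l, 2)))
Pow(Add(K, Function('y')(Function('S')(-5, 2))), Rational(1, 2)) = Pow(Add(Rational(1250, 3), Mul(Rational(-2, 3), Pow(Add(2, Mul(2, -5)), 2))), Rational(1, 2)) = Pow(Add(Rational(1250, 3), Mul(Rational(-2, 3), Pow(Add(2, -10), 2))), Rational(1, 2)) = Pow(Add(Rational(1250, 3), Mul(Rational(-2, 3), Pow(-8, 2))), Rational(1, 2)) = Pow(Add(Rational(1250, 3), Mul(Rational(-2, 3), 64)), Rational(1, 2)) = Pow(Add(Rational(1250, 3), Rational(-128, 3)), Rational(1, 2)) = Pow(374, Rational(1, 2))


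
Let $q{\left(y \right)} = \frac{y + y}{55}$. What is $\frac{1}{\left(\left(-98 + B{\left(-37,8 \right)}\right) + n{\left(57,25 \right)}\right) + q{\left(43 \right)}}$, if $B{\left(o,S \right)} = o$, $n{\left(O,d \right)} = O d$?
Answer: $\frac{55}{71036} \approx 0.00077426$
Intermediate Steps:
$q{\left(y \right)} = \frac{2 y}{55}$
$\frac{1}{\left(\left(-98 + B{\left(-37,8 \right)}\right) + n{\left(57,25 \right)}\right) + q{\left(43 \right)}} = \frac{1}{\left(\left(-98 - 37\right) + 57 \cdot 25\right) + \frac{2}{55} \cdot 43} = \frac{1}{\left(-135 + 1425\right) + \frac{86}{55}} = \frac{1}{1290 + \frac{86}{55}} = \frac{1}{\frac{71036}{55}} = \frac{55}{71036}$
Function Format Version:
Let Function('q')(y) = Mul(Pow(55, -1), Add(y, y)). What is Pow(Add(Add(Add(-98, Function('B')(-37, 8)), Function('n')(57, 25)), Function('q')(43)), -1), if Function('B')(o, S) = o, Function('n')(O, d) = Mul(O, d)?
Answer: Rational(55, 71036) ≈ 0.00077426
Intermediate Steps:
Function('q')(y) = Mul(Rational(2, 55), y) (Function('q')(y) = Mul(Rational(1, 55), Mul(2, y)) = Mul(Rational(2, 55), y))
Pow(Add(Add(Add(-98, Function('B')(-37, 8)), Function('n')(57, 25)), Function('q')(43)), -1) = Pow(Add(Add(Add(-98, -37), Mul(57, 25)), Mul(Rational(2, 55), 43)), -1) = Pow(Add(Add(-135, 1425), Rational(86, 55)), -1) = Pow(Add(1290, Rational(86, 55)), -1) = Pow(Rational(71036, 55), -1) = Rational(55, 71036)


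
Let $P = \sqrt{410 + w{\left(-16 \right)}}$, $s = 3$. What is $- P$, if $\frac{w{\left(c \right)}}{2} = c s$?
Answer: $- \sqrt{314} \approx -17.72$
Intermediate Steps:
$w{\left(c \right)} = 6 c$ ($w{\left(c \right)} = 2 c 3 = 2 \cdot 3 c = 6 c$)
$P = \sqrt{314}$ ($P = \sqrt{410 + 6 \left(-16\right)} = \sqrt{410 - 96} = \sqrt{314} \approx 17.72$)
$- P = - \sqrt{314}$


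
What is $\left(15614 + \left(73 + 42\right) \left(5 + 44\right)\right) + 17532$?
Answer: $38781$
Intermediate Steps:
$\left(15614 + \left(73 + 42\right) \left(5 + 44\right)\right) + 17532 = \left(15614 + 115 \cdot 49\right) + 17532 = \left(15614 + 5635\right) + 17532 = 21249 + 17532 = 38781$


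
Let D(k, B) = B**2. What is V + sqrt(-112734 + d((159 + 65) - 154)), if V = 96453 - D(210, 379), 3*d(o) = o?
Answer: -47188 + 2*I*sqrt(253599)/3 ≈ -47188.0 + 335.72*I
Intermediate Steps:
d(o) = o/3
V = -47188 (V = 96453 - 1*379**2 = 96453 - 1*143641 = 96453 - 143641 = -47188)
V + sqrt(-112734 + d((159 + 65) - 154)) = -47188 + sqrt(-112734 + ((159 + 65) - 154)/3) = -47188 + sqrt(-112734 + (224 - 154)/3) = -47188 + sqrt(-112734 + (1/3)*70) = -47188 + sqrt(-112734 + 70/3) = -47188 + sqrt(-338132/3) = -47188 + 2*I*sqrt(253599)/3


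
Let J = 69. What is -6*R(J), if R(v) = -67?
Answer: 402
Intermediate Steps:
-6*R(J) = -6*(-67) = 402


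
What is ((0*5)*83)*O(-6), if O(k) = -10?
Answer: 0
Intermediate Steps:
((0*5)*83)*O(-6) = ((0*5)*83)*(-10) = (0*83)*(-10) = 0*(-10) = 0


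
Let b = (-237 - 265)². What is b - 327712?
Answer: -75708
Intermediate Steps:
b = 252004 (b = (-502)² = 252004)
b - 327712 = 252004 - 327712 = -75708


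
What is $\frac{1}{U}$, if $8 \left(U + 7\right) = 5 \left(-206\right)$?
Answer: $- \frac{4}{543} \approx -0.0073665$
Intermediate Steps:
$U = - \frac{543}{4}$ ($U = -7 + \frac{5 \left(-206\right)}{8} = -7 + \frac{1}{8} \left(-1030\right) = -7 - \frac{515}{4} = - \frac{543}{4} \approx -135.75$)
$\frac{1}{U} = \frac{1}{- \frac{543}{4}} = - \frac{4}{543}$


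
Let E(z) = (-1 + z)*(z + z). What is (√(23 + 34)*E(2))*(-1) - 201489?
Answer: -201489 - 4*√57 ≈ -2.0152e+5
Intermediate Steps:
E(z) = 2*z*(-1 + z) (E(z) = (-1 + z)*(2*z) = 2*z*(-1 + z))
(√(23 + 34)*E(2))*(-1) - 201489 = (√(23 + 34)*(2*2*(-1 + 2)))*(-1) - 201489 = (√57*(2*2*1))*(-1) - 201489 = (√57*4)*(-1) - 201489 = (4*√57)*(-1) - 201489 = -4*√57 - 201489 = -201489 - 4*√57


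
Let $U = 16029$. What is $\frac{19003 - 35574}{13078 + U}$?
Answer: $- \frac{16571}{29107} \approx -0.56931$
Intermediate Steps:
$\frac{19003 - 35574}{13078 + U} = \frac{19003 - 35574}{13078 + 16029} = - \frac{16571}{29107}$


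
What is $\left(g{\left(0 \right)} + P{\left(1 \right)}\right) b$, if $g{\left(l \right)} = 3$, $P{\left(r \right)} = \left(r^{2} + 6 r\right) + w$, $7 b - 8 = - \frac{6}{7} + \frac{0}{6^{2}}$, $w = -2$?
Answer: $\frac{400}{49} \approx 8.1633$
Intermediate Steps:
$b = \frac{50}{49}$ ($b = \frac{8}{7} + \frac{- \frac{6}{7} + \frac{0}{6^{2}}}{7} = \frac{8}{7} + \frac{\left(-6\right) \frac{1}{7} + \frac{0}{36}}{7} = \frac{8}{7} + \frac{- \frac{6}{7} + 0 \cdot \frac{1}{36}}{7} = \frac{8}{7} + \frac{- \frac{6}{7} + 0}{7} = \frac{8}{7} + \frac{1}{7} \left(- \frac{6}{7}\right) = \frac{8}{7} - \frac{6}{49} = \frac{50}{49} \approx 1.0204$)
$P{\left(r \right)} = -2 + r^{2} + 6 r$ ($P{\left(r \right)} = \left(r^{2} + 6 r\right) - 2 = -2 + r^{2} + 6 r$)
$\left(g{\left(0 \right)} + P{\left(1 \right)}\right) b = \left(3 + \left(-2 + 1^{2} + 6 \cdot 1\right)\right) \frac{50}{49} = \left(3 + \left(-2 + 1 + 6\right)\right) \frac{50}{49} = \left(3 + 5\right) \frac{50}{49} = 8 \cdot \frac{50}{49} = \frac{400}{49}$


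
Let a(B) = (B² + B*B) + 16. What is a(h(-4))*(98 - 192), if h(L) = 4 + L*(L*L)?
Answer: -678304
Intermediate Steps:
h(L) = 4 + L³ (h(L) = 4 + L*L² = 4 + L³)
a(B) = 16 + 2*B² (a(B) = (B² + B²) + 16 = 2*B² + 16 = 16 + 2*B²)
a(h(-4))*(98 - 192) = (16 + 2*(4 + (-4)³)²)*(98 - 192) = (16 + 2*(4 - 64)²)*(-94) = (16 + 2*(-60)²)*(-94) = (16 + 2*3600)*(-94) = (16 + 7200)*(-94) = 7216*(-94) = -678304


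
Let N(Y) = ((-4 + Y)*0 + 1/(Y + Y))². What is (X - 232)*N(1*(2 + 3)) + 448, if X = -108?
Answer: 2223/5 ≈ 444.60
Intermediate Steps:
N(Y) = 1/(4*Y²) (N(Y) = (0 + 1/(2*Y))² = (1/(2*Y))² = 1/(4*Y²))
(X - 232)*N(1*(2 + 3)) + 448 = (-108 - 232)*(1/(4*(1*(2 + 3))²)) + 448 = -85/(1*5)² + 448 = -85/5² + 448 = -85/25 + 448 = -340*1/100 + 448 = -17/5 + 448 = 2223/5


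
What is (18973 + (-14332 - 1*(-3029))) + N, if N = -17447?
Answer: -9777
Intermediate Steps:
(18973 + (-14332 - 1*(-3029))) + N = (18973 + (-14332 - 1*(-3029))) - 17447 = (18973 + (-14332 + 3029)) - 17447 = (18973 - 11303) - 17447 = 7670 - 17447 = -9777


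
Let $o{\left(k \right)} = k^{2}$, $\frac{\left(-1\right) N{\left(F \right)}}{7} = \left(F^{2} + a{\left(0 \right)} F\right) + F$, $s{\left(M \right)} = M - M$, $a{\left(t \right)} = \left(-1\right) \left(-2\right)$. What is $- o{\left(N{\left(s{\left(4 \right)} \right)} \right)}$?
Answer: $0$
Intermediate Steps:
$a{\left(t \right)} = 2$
$s{\left(M \right)} = 0$
$N{\left(F \right)} = - 21 F - 7 F^{2}$ ($N{\left(F \right)} = - 7 \left(\left(F^{2} + 2 F\right) + F\right) = - 7 \left(F^{2} + 3 F\right) = - 21 F - 7 F^{2}$)
$- o{\left(N{\left(s{\left(4 \right)} \right)} \right)} = - \left(\left(-7\right) 0 \left(3 + 0\right)\right)^{2} = - \left(\left(-7\right) 0 \cdot 3\right)^{2} = - 0^{2} = \left(-1\right) 0 = 0$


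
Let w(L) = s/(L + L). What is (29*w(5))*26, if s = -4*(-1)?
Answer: 1508/5 ≈ 301.60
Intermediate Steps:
s = 4
w(L) = 2/L (w(L) = 4/(L + L) = 4/((2*L)) = 4*(1/(2*L)) = 2/L)
(29*w(5))*26 = (29*(2/5))*26 = (58/5)*26 = 1508/5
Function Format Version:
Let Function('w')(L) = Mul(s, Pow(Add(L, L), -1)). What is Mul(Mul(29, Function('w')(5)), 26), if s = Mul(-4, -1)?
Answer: Rational(1508, 5) ≈ 301.60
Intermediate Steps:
s = 4
Function('w')(L) = Mul(2, Pow(L, -1)) (Function('w')(L) = Mul(4, Pow(Add(L, L), -1)) = Mul(4, Pow(Mul(2, L), -1)) = Mul(4, Mul(Rational(1, 2), Pow(L, -1))) = Mul(2, Pow(L, -1)))
Mul(Mul(29, Function('w')(5)), 26) = Mul(Mul(29, Mul(2, Pow(5, -1))), 26) = Mul(Mul(29, Mul(2, Rational(1, 5))), 26) = Mul(Mul(29, Rational(2, 5)), 26) = Mul(Rational(58, 5), 26) = Rational(1508, 5)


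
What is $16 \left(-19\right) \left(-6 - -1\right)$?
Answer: $1520$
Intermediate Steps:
$16 \left(-19\right) \left(-6 - -1\right) = - 304 \left(-6 + 1\right) = \left(-304\right) \left(-5\right) = 1520$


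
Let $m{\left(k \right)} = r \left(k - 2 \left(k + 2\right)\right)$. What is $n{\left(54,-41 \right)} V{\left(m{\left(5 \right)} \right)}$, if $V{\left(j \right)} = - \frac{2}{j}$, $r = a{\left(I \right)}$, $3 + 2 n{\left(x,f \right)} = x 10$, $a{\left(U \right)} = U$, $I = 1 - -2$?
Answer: $\frac{179}{9} \approx 19.889$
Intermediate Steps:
$I = 3$ ($I = 1 + 2 = 3$)
$n{\left(x,f \right)} = - \frac{3}{2} + 5 x$ ($n{\left(x,f \right)} = - \frac{3}{2} + \frac{x 10}{2} = - \frac{3}{2} + \frac{10 x}{2} = - \frac{3}{2} + 5 x$)
$r = 3$
$m{\left(k \right)} = -12 - 3 k$ ($m{\left(k \right)} = 3 \left(k - 2 \left(k + 2\right)\right) = 3 \left(k - 2 \left(2 + k\right)\right) = 3 \left(k - \left(4 + 2 k\right)\right) = 3 \left(-4 - k\right) = -12 - 3 k$)
$n{\left(54,-41 \right)} V{\left(m{\left(5 \right)} \right)} = \left(- \frac{3}{2} + 5 \cdot 54\right) \left(- \frac{2}{-12 - 15}\right) = \left(- \frac{3}{2} + 270\right) \left(- \frac{2}{-12 - 15}\right) = \frac{537 \left(- \frac{2}{-27}\right)}{2} = \frac{537 \left(\left(-2\right) \left(- \frac{1}{27}\right)\right)}{2} = \frac{537}{2} \cdot \frac{2}{27} = \frac{179}{9}$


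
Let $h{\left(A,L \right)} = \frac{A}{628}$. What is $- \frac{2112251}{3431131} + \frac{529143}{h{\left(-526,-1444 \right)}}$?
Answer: $- \frac{570086066052175}{902387453} \approx -6.3175 \cdot 10^{5}$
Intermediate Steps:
$h{\left(A,L \right)} = \frac{A}{628}$ ($h{\left(A,L \right)} = A \frac{1}{628} = \frac{A}{628}$)
$- \frac{2112251}{3431131} + \frac{529143}{h{\left(-526,-1444 \right)}} = - \frac{2112251}{3431131} + \frac{529143}{\frac{1}{628} \left(-526\right)} = \left(-2112251\right) \frac{1}{3431131} + \frac{529143}{- \frac{263}{314}} = - \frac{2112251}{3431131} + 529143 \left(- \frac{314}{263}\right) = - \frac{2112251}{3431131} - \frac{166150902}{263} = - \frac{570086066052175}{902387453}$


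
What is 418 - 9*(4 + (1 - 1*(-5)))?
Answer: 328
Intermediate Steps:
418 - 9*(4 + (1 - 1*(-5))) = 418 - 9*(4 + (1 + 5)) = 418 - 9*(4 + 6) = 418 - 9*10 = 418 - 1*90 = 418 - 90 = 328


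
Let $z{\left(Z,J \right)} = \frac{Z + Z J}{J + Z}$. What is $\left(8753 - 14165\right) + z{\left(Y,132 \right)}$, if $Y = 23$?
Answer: $- \frac{835801}{155} \approx -5392.3$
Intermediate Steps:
$z{\left(Z,J \right)} = \frac{Z + J Z}{J + Z}$
$\left(8753 - 14165\right) + z{\left(Y,132 \right)} = \left(8753 - 14165\right) + \frac{23 \left(1 + 132\right)}{132 + 23} = -5412 + 23 \cdot \frac{1}{155} \cdot 133 = -5412 + \frac{3059}{155} = - \frac{835801}{155}$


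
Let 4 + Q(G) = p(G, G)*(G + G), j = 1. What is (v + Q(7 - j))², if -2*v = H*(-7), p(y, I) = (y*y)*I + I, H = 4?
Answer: 7150276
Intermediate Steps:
p(y, I) = I + I*y² (p(y, I) = y²*I + I = I*y² + I = I + I*y²)
Q(G) = -4 + 2*G²*(1 + G²) (Q(G) = -4 + (G*(1 + G²))*(G + G) = -4 + (G*(1 + G²))*(2*G) = -4 + 2*G²*(1 + G²))
v = 14 (v = -2*(-7) = -½*(-28) = 14)
(v + Q(7 - j))² = (14 + (-4 + 2*(7 - 1*1)² + 2*(7 - 1*1)⁴))² = (14 + (-4 + 2*(7 - 1)² + 2*(7 - 1)⁴))² = (14 + (-4 + 2*6² + 2*6⁴))² = (14 + (-4 + 2*36 + 2*1296))² = (14 + (-4 + 72 + 2592))² = (14 + 2660)² = 2674² = 7150276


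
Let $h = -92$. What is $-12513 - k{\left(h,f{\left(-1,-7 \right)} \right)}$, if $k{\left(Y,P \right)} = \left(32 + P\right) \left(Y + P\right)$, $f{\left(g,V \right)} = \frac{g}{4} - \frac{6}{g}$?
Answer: $- \frac{148113}{16} \approx -9257.1$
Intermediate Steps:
$f{\left(g,V \right)} = - \frac{6}{g} + \frac{g}{4}$ ($f{\left(g,V \right)} = g \frac{1}{4} - \frac{6}{g} = \frac{g}{4} - \frac{6}{g} = - \frac{6}{g} + \frac{g}{4}$)
$k{\left(Y,P \right)} = \left(32 + P\right) \left(P + Y\right)$
$-12513 - k{\left(h,f{\left(-1,-7 \right)} \right)} = -12513 - \left(\left(- \frac{6}{-1} + \frac{1}{4} \left(-1\right)\right)^{2} + 32 \left(- \frac{6}{-1} + \frac{1}{4} \left(-1\right)\right) + 32 \left(-92\right) + \left(- \frac{6}{-1} + \frac{1}{4} \left(-1\right)\right) \left(-92\right)\right) = -12513 - \left(\left(\left(-6\right) \left(-1\right) - \frac{1}{4}\right)^{2} + 32 \left(\left(-6\right) \left(-1\right) - \frac{1}{4}\right) - 2944 + \left(\left(-6\right) \left(-1\right) - \frac{1}{4}\right) \left(-92\right)\right) = -12513 - \left(\left(6 - \frac{1}{4}\right)^{2} + 32 \left(6 - \frac{1}{4}\right) - 2944 + \left(6 - \frac{1}{4}\right) \left(-92\right)\right) = -12513 - \left(\left(\frac{23}{4}\right)^{2} + 32 \cdot \frac{23}{4} - 2944 + \frac{23}{4} \left(-92\right)\right) = -12513 - \left(\frac{529}{16} + 184 - 2944 - 529\right) = -12513 - - \frac{52095}{16} = -12513 + \frac{52095}{16} = - \frac{148113}{16}$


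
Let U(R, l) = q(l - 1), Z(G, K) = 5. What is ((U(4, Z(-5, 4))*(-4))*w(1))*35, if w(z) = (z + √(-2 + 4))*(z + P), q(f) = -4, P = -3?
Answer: -1120 - 1120*√2 ≈ -2703.9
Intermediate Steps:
w(z) = (-3 + z)*(z + √2) (w(z) = (z + √(-2 + 4))*(z - 3) = (z + √2)*(-3 + z) = (-3 + z)*(z + √2))
U(R, l) = -4
((U(4, Z(-5, 4))*(-4))*w(1))*35 = ((-4*(-4))*(1² - 3*1 - 3*√2 + 1*√2))*35 = (16*(1 - 3 - 3*√2 + √2))*35 = (16*(-2 - 2*√2))*35 = (-32 - 32*√2)*35 = -1120 - 1120*√2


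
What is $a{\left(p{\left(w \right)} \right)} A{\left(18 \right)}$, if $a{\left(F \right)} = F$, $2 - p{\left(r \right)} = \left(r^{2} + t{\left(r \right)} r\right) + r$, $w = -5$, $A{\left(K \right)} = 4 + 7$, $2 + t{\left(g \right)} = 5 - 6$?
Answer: $-363$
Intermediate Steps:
$t{\left(g \right)} = -3$ ($t{\left(g \right)} = -2 + \left(5 - 6\right) = -2 - 1 = -3$)
$A{\left(K \right)} = 11$
$p{\left(r \right)} = 2 - r^{2} + 2 r$ ($p{\left(r \right)} = 2 - \left(\left(r^{2} - 3 r\right) + r\right) = 2 - \left(r^{2} - 2 r\right) = 2 - r^{2} + 2 r$)
$a{\left(p{\left(w \right)} \right)} A{\left(18 \right)} = \left(2 - \left(-5\right)^{2} + 2 \left(-5\right)\right) 11 = \left(2 - 25 - 10\right) 11 = \left(-33\right) 11 = -363$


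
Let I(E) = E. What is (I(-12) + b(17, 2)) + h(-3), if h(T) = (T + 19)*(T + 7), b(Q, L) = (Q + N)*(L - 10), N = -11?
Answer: 4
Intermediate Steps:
b(Q, L) = (-11 + Q)*(-10 + L) (b(Q, L) = (Q - 11)*(L - 10) = (-11 + Q)*(-10 + L))
h(T) = (7 + T)*(19 + T) (h(T) = (19 + T)*(7 + T) = (7 + T)*(19 + T))
(I(-12) + b(17, 2)) + h(-3) = (-12 + (110 - 11*2 - 10*17 + 2*17)) + (133 + (-3)**2 + 26*(-3)) = (-12 + (110 - 22 - 170 + 34)) + (133 + 9 - 78) = (-12 - 48) + 64 = -60 + 64 = 4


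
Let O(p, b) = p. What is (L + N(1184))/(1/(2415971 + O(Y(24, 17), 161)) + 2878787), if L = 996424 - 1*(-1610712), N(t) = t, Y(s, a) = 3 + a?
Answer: 80790739040/89168249781 ≈ 0.90605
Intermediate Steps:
L = 2607136 (L = 996424 + 1610712 = 2607136)
(L + N(1184))/(1/(2415971 + O(Y(24, 17), 161)) + 2878787) = (2607136 + 1184)/(1/(2415971 + (3 + 17)) + 2878787) = 2608320/(1/(2415971 + 20) + 2878787) = 2608320/(1/2415991 + 2878787) = 2608320/(6955123482918/2415991) = 2608320*(2415991/6955123482918) = 80790739040/89168249781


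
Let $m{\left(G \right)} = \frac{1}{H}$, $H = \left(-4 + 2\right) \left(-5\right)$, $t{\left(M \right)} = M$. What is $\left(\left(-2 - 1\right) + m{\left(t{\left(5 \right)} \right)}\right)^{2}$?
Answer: $\frac{841}{100} \approx 8.41$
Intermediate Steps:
$H = 10$ ($H = \left(-2\right) \left(-5\right) = 10$)
$m{\left(G \right)} = \frac{1}{10}$
$\left(\left(-2 - 1\right) + m{\left(t{\left(5 \right)} \right)}\right)^{2} = \left(\left(-2 - 1\right) + \frac{1}{10}\right)^{2} = \left(-3 + \frac{1}{10}\right)^{2} = \left(- \frac{29}{10}\right)^{2} = \frac{841}{100}$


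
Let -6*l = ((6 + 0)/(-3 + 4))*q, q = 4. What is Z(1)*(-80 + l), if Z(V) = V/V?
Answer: -84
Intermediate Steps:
Z(V) = 1
l = -4 (l = -(6 + 0)/(-3 + 4)*4/6 = -6/1*4/6 = -6*1*4/6 = -4 ≈ -4.0000)
Z(1)*(-80 + l) = 1*(-80 - 4) = 1*(-84) = -84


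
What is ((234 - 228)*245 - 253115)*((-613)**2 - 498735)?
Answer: 30943779070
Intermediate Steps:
((234 - 228)*245 - 253115)*((-613)**2 - 498735) = (6*245 - 253115)*(375769 - 498735) = (1470 - 253115)*(-122966) = -251645*(-122966) = 30943779070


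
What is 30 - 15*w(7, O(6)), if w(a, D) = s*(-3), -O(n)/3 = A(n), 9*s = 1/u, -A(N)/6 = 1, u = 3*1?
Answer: 95/3 ≈ 31.667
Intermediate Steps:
u = 3
A(N) = -6 (A(N) = -6*1 = -6)
s = 1/27 (s = (⅑)/3 = (⅑)*(⅓) = 1/27 ≈ 0.037037)
O(n) = 18 (O(n) = -3*(-6) = 18)
w(a, D) = -⅑ (w(a, D) = (1/27)*(-3) = -⅑)
30 - 15*w(7, O(6)) = 30 - 15*(-⅑) = 30 + 5/3 = 95/3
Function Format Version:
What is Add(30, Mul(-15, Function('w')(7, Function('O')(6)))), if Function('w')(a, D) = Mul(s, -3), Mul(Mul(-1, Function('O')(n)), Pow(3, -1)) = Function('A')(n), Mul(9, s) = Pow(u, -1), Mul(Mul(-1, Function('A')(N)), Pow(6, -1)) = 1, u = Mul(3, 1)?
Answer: Rational(95, 3) ≈ 31.667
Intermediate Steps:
u = 3
Function('A')(N) = -6 (Function('A')(N) = Mul(-6, 1) = -6)
s = Rational(1, 27) (s = Mul(Rational(1, 9), Pow(3, -1)) = Mul(Rational(1, 9), Rational(1, 3)) = Rational(1, 27) ≈ 0.037037)
Function('O')(n) = 18 (Function('O')(n) = Mul(-3, -6) = 18)
Function('w')(a, D) = Rational(-1, 9) (Function('w')(a, D) = Mul(Rational(1, 27), -3) = Rational(-1, 9))
Add(30, Mul(-15, Function('w')(7, Function('O')(6)))) = Add(30, Mul(-15, Rational(-1, 9))) = Add(30, Rational(5, 3)) = Rational(95, 3)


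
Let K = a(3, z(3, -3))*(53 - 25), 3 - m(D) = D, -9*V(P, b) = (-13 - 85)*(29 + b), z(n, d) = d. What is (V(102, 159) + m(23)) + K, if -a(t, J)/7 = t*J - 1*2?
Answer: 37648/9 ≈ 4183.1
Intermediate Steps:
V(P, b) = 2842/9 + 98*b/9 (V(P, b) = -(-13 - 85)*(29 + b)/9 = -(-98)*(29 + b)/9 = -(-2842 - 98*b)/9 = 2842/9 + 98*b/9)
a(t, J) = 14 - 7*J*t (a(t, J) = -7*(t*J - 1*2) = -7*(J*t - 2) = -7*(-2 + J*t) = 14 - 7*J*t)
m(D) = 3 - D
K = 2156 (K = (14 - 7*(-3)*3)*(53 - 25) = (14 + 63)*28 = 77*28 = 2156)
(V(102, 159) + m(23)) + K = ((2842/9 + (98/9)*159) + (3 - 1*23)) + 2156 = ((2842/9 + 5194/3) + (3 - 23)) + 2156 = (18424/9 - 20) + 2156 = 18244/9 + 2156 = 37648/9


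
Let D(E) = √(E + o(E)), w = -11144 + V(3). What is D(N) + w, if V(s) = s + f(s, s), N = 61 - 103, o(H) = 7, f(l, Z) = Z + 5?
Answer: -11133 + I*√35 ≈ -11133.0 + 5.9161*I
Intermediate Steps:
f(l, Z) = 5 + Z
N = -42
V(s) = 5 + 2*s (V(s) = s + (5 + s) = 5 + 2*s)
w = -11133 (w = -11144 + (5 + 2*3) = -11144 + (5 + 6) = -11144 + 11 = -11133)
D(E) = √(7 + E) (D(E) = √(E + 7) = √(7 + E))
D(N) + w = √(7 - 42) - 11133 = √(-35) - 11133 = I*√35 - 11133 = -11133 + I*√35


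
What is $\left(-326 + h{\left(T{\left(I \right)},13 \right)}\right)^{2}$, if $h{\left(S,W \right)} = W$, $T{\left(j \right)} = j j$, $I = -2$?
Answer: $97969$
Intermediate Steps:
$T{\left(j \right)} = j^{2}$
$\left(-326 + h{\left(T{\left(I \right)},13 \right)}\right)^{2} = \left(-326 + 13\right)^{2} = \left(-313\right)^{2} = 97969$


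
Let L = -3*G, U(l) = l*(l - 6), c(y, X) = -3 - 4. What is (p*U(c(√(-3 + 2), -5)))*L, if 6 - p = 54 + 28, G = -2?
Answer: -41496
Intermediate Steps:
c(y, X) = -7
U(l) = l*(-6 + l)
p = -76 (p = 6 - (54 + 28) = 6 - 1*82 = 6 - 82 = -76)
L = 6 (L = -3*(-2) = 6)
(p*U(c(√(-3 + 2), -5)))*L = -(-532)*(-6 - 7)*6 = -(-532)*(-13)*6 = -76*91*6 = -6916*6 = -41496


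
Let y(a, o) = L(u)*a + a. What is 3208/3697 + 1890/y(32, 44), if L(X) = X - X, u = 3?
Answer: 3544993/59152 ≈ 59.930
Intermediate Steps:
L(X) = 0
y(a, o) = a (y(a, o) = 0*a + a = 0 + a = a)
3208/3697 + 1890/y(32, 44) = 3208/3697 + 1890/32 = 3208*(1/3697) + 1890*(1/32) = 3208/3697 + 945/16 = 3544993/59152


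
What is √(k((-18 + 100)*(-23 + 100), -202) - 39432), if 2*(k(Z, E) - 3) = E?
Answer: I*√39530 ≈ 198.82*I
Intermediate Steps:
k(Z, E) = 3 + E/2
√(k((-18 + 100)*(-23 + 100), -202) - 39432) = √((3 + (½)*(-202)) - 39432) = √((3 - 101) - 39432) = √(-98 - 39432) = √(-39530) = I*√39530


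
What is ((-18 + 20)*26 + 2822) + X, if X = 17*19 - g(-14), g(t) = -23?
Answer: 3220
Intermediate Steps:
X = 346 (X = 17*19 - 1*(-23) = 323 + 23 = 346)
((-18 + 20)*26 + 2822) + X = ((-18 + 20)*26 + 2822) + 346 = (2*26 + 2822) + 346 = (52 + 2822) + 346 = 2874 + 346 = 3220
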